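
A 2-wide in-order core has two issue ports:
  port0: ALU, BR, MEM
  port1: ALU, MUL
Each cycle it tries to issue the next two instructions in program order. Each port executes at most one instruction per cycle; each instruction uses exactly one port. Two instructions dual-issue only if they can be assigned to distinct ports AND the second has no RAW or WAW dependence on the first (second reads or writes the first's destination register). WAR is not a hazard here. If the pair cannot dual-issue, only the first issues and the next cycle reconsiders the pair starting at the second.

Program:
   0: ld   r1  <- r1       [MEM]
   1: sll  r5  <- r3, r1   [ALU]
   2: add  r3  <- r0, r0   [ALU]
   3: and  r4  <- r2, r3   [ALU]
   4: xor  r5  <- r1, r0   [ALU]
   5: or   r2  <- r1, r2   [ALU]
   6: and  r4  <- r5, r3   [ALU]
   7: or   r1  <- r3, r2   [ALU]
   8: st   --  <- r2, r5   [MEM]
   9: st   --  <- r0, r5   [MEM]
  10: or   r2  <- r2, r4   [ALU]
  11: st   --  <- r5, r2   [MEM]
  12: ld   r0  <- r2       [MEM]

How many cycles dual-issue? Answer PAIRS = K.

c0: i0 ld.MEM  RAW r1
c1: i1+i2 sll.ALU add.ALU  2-wide
c2: i3+i4 and.ALU xor.ALU  2-wide
c3: i5+i6 or.ALU and.ALU  2-wide
c4: i7+i8 or.ALU st.MEM  2-wide
c5: i9+i10 st.MEM or.ALU  2-wide
c6: i11 st.MEM  no-port MEM/MEM
c7: i12 ld.MEM  tail

PAIRS = 5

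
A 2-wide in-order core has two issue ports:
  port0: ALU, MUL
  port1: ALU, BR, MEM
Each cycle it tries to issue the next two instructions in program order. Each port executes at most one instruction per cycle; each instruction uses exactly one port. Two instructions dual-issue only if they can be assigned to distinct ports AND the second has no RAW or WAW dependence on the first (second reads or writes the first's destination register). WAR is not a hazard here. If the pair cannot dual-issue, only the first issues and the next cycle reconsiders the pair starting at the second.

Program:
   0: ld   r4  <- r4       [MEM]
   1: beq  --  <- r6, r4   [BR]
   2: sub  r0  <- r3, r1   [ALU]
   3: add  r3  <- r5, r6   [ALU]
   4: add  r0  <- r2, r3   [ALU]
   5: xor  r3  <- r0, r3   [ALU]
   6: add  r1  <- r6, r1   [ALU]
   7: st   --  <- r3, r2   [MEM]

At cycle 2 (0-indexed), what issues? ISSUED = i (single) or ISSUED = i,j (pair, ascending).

ISSUED = 3

  cy0 -> i0 (ld) no-port MEM/BR
  cy1 -> i1/i2 (beq;sub) pair
  cy2 -> i3 (add) RAW r3
  cy3 -> i4 (add) RAW r0
  cy4 -> i5/i6 (xor;add) pair
  cy5 -> i7 (st) tail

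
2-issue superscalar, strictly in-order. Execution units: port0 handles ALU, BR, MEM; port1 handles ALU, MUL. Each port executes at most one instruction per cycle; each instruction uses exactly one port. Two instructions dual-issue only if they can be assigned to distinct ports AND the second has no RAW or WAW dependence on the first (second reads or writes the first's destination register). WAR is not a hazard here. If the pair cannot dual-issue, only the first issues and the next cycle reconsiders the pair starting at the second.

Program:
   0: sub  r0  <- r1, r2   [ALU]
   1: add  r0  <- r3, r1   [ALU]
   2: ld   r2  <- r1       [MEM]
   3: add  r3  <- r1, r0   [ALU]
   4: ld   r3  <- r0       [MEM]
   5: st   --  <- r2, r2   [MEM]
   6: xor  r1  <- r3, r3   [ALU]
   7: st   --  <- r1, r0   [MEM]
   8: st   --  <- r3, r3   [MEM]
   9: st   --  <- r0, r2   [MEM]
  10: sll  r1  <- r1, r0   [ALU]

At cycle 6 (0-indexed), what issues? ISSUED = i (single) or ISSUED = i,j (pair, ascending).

ISSUED = 8

[0] i0  sub.ALU  -- WAW r0
[1] i1,i2  add.ALU+ld.MEM  -- dual
[2] i3  add.ALU  -- WAW r3
[3] i4  ld.MEM  -- no-port MEM/MEM
[4] i5,i6  st.MEM+xor.ALU  -- dual
[5] i7  st.MEM  -- no-port MEM/MEM
[6] i8  st.MEM  -- no-port MEM/MEM
[7] i9,i10  st.MEM+sll.ALU  -- dual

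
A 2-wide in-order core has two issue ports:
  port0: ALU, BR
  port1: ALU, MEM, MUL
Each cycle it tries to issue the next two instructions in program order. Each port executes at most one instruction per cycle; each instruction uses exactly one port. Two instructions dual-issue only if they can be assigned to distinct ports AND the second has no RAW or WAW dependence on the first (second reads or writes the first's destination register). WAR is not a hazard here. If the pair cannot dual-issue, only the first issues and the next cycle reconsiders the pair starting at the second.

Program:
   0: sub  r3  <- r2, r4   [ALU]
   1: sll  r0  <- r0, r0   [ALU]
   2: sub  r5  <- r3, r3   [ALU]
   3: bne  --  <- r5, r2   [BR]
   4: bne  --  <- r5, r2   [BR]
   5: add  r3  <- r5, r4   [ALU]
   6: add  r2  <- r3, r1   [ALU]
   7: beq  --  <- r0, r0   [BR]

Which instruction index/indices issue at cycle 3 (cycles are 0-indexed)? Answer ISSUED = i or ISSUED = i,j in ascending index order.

[0] i0,i1  sub sll  -- 2-wide
[1] i2  sub  -- RAW r5
[2] i3  bne  -- no-port BR/BR
[3] i4,i5  bne add  -- 2-wide
[4] i6,i7  add beq  -- 2-wide

ISSUED = 4,5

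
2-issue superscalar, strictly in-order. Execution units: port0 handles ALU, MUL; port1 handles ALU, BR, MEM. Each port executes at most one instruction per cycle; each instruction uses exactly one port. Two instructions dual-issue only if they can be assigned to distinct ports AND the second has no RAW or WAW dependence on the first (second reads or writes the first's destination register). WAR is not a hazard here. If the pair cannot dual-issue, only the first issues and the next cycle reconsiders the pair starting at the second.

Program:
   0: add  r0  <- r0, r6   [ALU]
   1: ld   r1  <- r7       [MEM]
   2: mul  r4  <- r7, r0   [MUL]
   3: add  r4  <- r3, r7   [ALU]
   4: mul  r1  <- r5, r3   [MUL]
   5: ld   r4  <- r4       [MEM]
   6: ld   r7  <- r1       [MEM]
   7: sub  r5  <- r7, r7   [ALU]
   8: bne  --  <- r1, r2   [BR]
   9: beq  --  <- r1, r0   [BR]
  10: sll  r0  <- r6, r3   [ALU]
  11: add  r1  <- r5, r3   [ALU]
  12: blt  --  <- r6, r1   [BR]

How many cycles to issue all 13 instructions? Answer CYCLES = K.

t=0 i0/i1:add/ld ; pair
t=1 i2:mul ; WAW r4
t=2 i3/i4:add/mul ; pair
t=3 i5:ld ; no-port MEM/MEM
t=4 i6:ld ; RAW r7
t=5 i7/i8:sub/bne ; pair
t=6 i9/i10:beq/sll ; pair
t=7 i11:add ; RAW r1
t=8 i12:blt ; tail

CYCLES = 9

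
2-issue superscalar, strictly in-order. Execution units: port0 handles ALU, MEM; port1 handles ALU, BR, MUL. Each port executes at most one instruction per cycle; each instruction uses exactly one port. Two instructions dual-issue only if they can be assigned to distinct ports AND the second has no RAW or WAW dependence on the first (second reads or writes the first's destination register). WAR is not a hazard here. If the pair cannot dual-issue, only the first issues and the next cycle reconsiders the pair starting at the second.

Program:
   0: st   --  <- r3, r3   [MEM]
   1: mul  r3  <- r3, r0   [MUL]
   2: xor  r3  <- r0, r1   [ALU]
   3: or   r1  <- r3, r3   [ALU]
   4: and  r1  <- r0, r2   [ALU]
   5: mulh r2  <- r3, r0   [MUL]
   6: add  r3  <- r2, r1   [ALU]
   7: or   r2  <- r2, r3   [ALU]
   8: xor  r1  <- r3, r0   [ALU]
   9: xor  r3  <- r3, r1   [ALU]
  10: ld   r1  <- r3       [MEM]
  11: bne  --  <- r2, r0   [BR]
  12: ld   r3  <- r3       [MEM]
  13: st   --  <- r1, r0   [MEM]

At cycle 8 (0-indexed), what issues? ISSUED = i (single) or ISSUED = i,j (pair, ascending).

ISSUED = 12

0. st.MEM mul.MUL @i0/i1  | 2-wide
1. xor.ALU @i2  | RAW r3
2. or.ALU @i3  | WAW r1
3. and.ALU mulh.MUL @i4/i5  | 2-wide
4. add.ALU @i6  | RAW r3
5. or.ALU xor.ALU @i7/i8  | 2-wide
6. xor.ALU @i9  | RAW r3
7. ld.MEM bne.BR @i10/i11  | 2-wide
8. ld.MEM @i12  | no-port MEM/MEM
9. st.MEM @i13  | tail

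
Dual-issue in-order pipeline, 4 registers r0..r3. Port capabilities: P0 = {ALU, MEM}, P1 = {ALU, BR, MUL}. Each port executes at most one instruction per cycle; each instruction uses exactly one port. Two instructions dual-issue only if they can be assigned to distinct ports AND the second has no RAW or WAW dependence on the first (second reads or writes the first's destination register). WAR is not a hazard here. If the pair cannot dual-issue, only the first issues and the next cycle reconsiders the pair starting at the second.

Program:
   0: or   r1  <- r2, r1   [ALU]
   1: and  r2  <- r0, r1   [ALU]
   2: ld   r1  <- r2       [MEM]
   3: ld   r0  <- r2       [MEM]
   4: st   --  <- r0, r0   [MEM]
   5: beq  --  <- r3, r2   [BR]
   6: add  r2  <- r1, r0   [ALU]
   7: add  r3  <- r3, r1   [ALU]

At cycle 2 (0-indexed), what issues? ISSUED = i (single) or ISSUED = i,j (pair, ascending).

ISSUED = 2

[0] i0  or  -- RAW r1
[1] i1  and  -- RAW r2
[2] i2  ld  -- no-port MEM/MEM
[3] i3  ld  -- no-port MEM/MEM
[4] i4+i5  st+beq  -- dual
[5] i6+i7  add+add  -- dual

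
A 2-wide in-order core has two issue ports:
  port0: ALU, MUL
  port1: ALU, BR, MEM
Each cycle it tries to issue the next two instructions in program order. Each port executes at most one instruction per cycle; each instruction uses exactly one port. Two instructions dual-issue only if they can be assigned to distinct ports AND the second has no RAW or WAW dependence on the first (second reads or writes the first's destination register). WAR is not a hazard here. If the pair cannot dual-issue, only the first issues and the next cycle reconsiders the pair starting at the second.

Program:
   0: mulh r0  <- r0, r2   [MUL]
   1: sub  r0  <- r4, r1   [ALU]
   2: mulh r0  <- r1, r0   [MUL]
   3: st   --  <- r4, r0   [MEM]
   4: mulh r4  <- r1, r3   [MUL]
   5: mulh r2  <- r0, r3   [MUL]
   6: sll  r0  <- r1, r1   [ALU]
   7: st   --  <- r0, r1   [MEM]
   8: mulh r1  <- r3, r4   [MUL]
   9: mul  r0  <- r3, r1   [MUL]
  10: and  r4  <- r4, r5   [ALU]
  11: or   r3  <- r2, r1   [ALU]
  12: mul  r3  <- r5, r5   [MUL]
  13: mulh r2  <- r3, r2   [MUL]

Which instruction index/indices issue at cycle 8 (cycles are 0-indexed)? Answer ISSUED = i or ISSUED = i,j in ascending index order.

c0: i0 mulh.MUL  WAW r0
c1: i1 sub.ALU  RAW+WAW r0
c2: i2 mulh.MUL  RAW r0
c3: i3&i4 st.MEM mulh.MUL  dual
c4: i5&i6 mulh.MUL sll.ALU  dual
c5: i7&i8 st.MEM mulh.MUL  dual
c6: i9&i10 mul.MUL and.ALU  dual
c7: i11 or.ALU  WAW r3
c8: i12 mul.MUL  no-port MUL/MUL
c9: i13 mulh.MUL  tail

ISSUED = 12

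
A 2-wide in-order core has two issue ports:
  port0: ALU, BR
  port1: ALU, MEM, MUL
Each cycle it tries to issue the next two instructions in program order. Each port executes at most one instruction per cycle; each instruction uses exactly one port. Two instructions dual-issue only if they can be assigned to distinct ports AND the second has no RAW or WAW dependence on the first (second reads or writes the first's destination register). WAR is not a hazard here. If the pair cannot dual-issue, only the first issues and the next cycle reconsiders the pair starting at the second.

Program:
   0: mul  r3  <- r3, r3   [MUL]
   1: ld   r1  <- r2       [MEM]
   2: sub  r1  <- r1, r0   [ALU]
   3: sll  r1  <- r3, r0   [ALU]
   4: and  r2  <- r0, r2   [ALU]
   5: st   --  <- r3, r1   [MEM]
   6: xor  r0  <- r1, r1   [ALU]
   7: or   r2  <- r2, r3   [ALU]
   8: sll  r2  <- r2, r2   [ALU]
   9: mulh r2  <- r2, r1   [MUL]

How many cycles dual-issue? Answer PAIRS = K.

PAIRS = 2

c0: i0 mul.MUL  no-port MUL/MEM
c1: i1 ld.MEM  RAW+WAW r1
c2: i2 sub.ALU  WAW r1
c3: i3&i4 sll.ALU and.ALU  pair
c4: i5&i6 st.MEM xor.ALU  pair
c5: i7 or.ALU  RAW+WAW r2
c6: i8 sll.ALU  RAW+WAW r2
c7: i9 mulh.MUL  tail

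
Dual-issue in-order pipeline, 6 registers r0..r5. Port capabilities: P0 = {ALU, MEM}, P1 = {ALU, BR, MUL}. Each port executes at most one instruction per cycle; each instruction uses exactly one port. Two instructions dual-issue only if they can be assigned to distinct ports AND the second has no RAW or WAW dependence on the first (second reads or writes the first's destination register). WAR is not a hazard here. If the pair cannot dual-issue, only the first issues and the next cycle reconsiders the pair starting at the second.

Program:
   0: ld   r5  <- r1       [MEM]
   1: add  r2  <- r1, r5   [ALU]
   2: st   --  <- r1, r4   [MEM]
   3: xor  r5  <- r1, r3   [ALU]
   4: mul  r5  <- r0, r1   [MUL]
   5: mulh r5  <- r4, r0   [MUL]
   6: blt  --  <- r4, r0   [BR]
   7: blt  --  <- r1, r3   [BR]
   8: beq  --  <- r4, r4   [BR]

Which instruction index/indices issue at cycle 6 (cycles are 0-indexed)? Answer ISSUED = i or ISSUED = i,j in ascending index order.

ISSUED = 7

0. ld.MEM @i0  | RAW r5
1. add.ALU;st.MEM @i1,i2  | pair
2. xor.ALU @i3  | WAW r5
3. mul.MUL @i4  | no-port MUL/MUL
4. mulh.MUL @i5  | no-port MUL/BR
5. blt.BR @i6  | no-port BR/BR
6. blt.BR @i7  | no-port BR/BR
7. beq.BR @i8  | tail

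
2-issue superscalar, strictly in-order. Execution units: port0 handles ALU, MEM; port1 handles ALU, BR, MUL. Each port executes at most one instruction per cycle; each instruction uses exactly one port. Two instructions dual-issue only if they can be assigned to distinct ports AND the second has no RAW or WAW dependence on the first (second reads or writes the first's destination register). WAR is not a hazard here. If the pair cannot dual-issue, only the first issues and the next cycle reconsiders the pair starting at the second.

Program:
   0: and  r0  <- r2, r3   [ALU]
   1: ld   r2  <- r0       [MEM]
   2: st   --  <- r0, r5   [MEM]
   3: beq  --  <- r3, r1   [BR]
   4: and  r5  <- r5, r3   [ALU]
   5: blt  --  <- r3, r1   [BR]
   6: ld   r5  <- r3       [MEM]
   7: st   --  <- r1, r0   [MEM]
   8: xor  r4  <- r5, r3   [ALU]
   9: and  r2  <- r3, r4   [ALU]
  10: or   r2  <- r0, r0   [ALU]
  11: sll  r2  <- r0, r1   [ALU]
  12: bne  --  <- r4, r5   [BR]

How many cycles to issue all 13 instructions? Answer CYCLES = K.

CYCLES = 9

[0] i0  and  -- RAW r0
[1] i1  ld  -- no-port MEM/MEM
[2] i2,i3  st;beq  -- 2-wide
[3] i4,i5  and;blt  -- 2-wide
[4] i6  ld  -- no-port MEM/MEM
[5] i7,i8  st;xor  -- 2-wide
[6] i9  and  -- WAW r2
[7] i10  or  -- WAW r2
[8] i11,i12  sll;bne  -- 2-wide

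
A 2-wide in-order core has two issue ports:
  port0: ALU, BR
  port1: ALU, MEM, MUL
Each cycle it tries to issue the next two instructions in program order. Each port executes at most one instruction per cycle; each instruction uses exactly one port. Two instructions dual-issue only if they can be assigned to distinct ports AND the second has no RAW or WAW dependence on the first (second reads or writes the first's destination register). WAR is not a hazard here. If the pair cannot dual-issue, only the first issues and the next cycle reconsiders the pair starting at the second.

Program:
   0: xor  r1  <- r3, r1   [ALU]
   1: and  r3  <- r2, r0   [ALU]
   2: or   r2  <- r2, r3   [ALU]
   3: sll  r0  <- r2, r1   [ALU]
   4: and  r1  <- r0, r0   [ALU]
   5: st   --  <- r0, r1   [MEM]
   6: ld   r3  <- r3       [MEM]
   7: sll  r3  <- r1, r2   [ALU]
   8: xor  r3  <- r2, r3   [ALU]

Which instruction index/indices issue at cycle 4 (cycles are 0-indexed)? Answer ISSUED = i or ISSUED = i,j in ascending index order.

t=0 i0&i1:xor.ALU and.ALU ; 2-wide
t=1 i2:or.ALU ; RAW r2
t=2 i3:sll.ALU ; RAW r0
t=3 i4:and.ALU ; RAW r1
t=4 i5:st.MEM ; no-port MEM/MEM
t=5 i6:ld.MEM ; WAW r3
t=6 i7:sll.ALU ; RAW+WAW r3
t=7 i8:xor.ALU ; tail

ISSUED = 5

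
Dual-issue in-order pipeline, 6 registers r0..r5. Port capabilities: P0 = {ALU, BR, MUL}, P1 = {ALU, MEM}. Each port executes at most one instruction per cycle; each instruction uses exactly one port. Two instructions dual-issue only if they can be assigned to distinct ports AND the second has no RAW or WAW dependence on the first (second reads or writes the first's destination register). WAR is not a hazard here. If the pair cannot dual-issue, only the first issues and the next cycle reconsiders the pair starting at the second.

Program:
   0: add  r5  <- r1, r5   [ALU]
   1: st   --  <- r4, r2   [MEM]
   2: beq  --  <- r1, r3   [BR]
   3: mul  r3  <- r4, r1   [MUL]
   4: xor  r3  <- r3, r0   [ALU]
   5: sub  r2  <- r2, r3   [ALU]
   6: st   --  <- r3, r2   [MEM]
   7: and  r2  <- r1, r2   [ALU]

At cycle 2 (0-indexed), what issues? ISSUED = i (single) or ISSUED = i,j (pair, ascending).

ISSUED = 3

[0] i0,i1  add;st  -- pair
[1] i2  beq  -- no-port BR/MUL
[2] i3  mul  -- RAW+WAW r3
[3] i4  xor  -- RAW r3
[4] i5  sub  -- RAW r2
[5] i6,i7  st;and  -- pair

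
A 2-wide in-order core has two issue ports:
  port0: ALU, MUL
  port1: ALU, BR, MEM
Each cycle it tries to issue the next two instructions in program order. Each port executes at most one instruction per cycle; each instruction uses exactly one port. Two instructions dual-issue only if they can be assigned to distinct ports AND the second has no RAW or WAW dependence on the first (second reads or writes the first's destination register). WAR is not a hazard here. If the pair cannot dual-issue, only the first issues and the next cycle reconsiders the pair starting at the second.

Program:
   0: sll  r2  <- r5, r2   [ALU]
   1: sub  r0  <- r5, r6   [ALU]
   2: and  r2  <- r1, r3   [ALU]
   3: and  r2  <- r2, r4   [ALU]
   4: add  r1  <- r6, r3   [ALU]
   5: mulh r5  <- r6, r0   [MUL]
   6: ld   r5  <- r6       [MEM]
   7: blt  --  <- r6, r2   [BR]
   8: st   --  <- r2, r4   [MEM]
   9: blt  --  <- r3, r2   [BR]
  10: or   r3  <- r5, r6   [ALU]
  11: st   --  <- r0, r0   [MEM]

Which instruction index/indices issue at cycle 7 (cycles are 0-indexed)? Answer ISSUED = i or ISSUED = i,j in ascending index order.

0. sll sub @i0,i1  | dual
1. and @i2  | RAW+WAW r2
2. and add @i3,i4  | dual
3. mulh @i5  | WAW r5
4. ld @i6  | no-port MEM/BR
5. blt @i7  | no-port BR/MEM
6. st @i8  | no-port MEM/BR
7. blt or @i9,i10  | dual
8. st @i11  | tail

ISSUED = 9,10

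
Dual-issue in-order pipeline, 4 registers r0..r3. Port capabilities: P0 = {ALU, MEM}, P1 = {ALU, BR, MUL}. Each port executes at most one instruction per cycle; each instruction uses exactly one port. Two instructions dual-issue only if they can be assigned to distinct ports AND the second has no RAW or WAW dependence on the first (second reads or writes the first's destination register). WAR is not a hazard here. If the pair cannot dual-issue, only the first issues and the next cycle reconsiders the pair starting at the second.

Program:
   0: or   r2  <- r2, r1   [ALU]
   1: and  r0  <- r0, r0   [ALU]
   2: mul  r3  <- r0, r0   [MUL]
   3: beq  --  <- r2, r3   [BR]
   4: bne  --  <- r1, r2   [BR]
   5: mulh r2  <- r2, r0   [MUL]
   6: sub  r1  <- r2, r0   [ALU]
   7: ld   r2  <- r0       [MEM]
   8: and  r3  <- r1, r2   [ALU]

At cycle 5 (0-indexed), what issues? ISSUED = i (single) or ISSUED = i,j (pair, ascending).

  cy0 -> i0,i1 (or;and) dual
  cy1 -> i2 (mul) no-port MUL/BR
  cy2 -> i3 (beq) no-port BR/BR
  cy3 -> i4 (bne) no-port BR/MUL
  cy4 -> i5 (mulh) RAW r2
  cy5 -> i6,i7 (sub;ld) dual
  cy6 -> i8 (and) tail

ISSUED = 6,7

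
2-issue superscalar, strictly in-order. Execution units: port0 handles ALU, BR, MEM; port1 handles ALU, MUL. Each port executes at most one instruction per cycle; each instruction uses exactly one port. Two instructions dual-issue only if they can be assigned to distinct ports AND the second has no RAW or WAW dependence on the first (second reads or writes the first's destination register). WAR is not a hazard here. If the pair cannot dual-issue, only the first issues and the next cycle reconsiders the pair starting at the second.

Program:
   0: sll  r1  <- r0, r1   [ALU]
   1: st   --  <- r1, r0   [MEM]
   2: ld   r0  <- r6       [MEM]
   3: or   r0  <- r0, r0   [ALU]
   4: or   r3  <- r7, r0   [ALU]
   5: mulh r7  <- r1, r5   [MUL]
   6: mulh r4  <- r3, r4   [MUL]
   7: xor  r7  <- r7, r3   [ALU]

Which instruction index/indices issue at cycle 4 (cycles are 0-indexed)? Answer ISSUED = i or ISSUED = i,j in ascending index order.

#0 head=0: sll.ALU i0 RAW r1
#1 head=1: st.MEM i1 no-port MEM/MEM
#2 head=2: ld.MEM i2 RAW+WAW r0
#3 head=3: or.ALU i3 RAW r0
#4 head=4: or.ALU/mulh.MUL i4&i5 2-wide
#5 head=6: mulh.MUL/xor.ALU i6&i7 2-wide

ISSUED = 4,5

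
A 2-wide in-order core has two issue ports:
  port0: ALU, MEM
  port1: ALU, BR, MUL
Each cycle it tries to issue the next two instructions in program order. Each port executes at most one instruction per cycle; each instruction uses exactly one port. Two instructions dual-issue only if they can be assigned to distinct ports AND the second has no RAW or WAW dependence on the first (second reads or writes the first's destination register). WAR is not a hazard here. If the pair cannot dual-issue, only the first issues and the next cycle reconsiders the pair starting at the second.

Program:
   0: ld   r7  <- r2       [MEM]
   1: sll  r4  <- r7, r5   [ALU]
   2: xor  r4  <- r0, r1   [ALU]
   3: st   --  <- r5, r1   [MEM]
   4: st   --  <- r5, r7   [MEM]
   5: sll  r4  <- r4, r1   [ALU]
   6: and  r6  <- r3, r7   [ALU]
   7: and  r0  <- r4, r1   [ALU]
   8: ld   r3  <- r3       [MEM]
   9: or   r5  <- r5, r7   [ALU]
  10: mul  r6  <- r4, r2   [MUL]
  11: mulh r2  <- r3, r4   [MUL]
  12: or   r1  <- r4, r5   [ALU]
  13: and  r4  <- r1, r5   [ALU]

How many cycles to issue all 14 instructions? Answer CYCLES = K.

CYCLES = 9

0. ld.MEM @i0  | RAW r7
1. sll.ALU @i1  | WAW r4
2. xor.ALU st.MEM @i2,i3  | dual
3. st.MEM sll.ALU @i4,i5  | dual
4. and.ALU and.ALU @i6,i7  | dual
5. ld.MEM or.ALU @i8,i9  | dual
6. mul.MUL @i10  | no-port MUL/MUL
7. mulh.MUL or.ALU @i11,i12  | dual
8. and.ALU @i13  | tail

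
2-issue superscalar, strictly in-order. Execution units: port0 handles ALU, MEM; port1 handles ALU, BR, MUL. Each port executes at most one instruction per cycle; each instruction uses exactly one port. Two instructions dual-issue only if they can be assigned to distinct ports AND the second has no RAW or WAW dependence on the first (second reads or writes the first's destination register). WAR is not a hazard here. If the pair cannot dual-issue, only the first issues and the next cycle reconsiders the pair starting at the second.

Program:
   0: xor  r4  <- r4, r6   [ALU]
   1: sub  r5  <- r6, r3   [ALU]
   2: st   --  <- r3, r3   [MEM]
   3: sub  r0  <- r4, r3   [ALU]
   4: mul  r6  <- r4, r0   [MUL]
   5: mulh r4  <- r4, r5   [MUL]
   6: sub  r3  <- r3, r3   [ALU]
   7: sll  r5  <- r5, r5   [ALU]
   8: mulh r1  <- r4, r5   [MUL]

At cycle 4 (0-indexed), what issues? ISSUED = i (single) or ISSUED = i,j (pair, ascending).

  cy0 -> i0+i1 (xor.ALU/sub.ALU) 2-wide
  cy1 -> i2+i3 (st.MEM/sub.ALU) 2-wide
  cy2 -> i4 (mul.MUL) no-port MUL/MUL
  cy3 -> i5+i6 (mulh.MUL/sub.ALU) 2-wide
  cy4 -> i7 (sll.ALU) RAW r5
  cy5 -> i8 (mulh.MUL) tail

ISSUED = 7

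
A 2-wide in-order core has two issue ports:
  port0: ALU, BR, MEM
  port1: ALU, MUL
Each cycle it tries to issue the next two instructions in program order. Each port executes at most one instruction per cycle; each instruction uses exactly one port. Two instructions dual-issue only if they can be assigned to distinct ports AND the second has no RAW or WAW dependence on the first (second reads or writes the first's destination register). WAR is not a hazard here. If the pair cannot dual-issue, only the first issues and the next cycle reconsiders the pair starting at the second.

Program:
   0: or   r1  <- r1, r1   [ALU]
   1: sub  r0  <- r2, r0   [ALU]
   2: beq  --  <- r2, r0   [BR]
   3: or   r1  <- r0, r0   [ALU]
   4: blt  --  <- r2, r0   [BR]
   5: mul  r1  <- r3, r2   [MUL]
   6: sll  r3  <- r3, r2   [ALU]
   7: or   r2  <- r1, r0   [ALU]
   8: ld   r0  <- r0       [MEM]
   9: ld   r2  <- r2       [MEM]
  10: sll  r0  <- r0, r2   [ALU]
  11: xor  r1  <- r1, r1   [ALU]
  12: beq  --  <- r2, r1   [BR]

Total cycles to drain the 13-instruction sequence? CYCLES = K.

CYCLES = 8

[0] i0,i1  or/sub  -- pair
[1] i2,i3  beq/or  -- pair
[2] i4,i5  blt/mul  -- pair
[3] i6,i7  sll/or  -- pair
[4] i8  ld  -- no-port MEM/MEM
[5] i9  ld  -- RAW r2
[6] i10,i11  sll/xor  -- pair
[7] i12  beq  -- tail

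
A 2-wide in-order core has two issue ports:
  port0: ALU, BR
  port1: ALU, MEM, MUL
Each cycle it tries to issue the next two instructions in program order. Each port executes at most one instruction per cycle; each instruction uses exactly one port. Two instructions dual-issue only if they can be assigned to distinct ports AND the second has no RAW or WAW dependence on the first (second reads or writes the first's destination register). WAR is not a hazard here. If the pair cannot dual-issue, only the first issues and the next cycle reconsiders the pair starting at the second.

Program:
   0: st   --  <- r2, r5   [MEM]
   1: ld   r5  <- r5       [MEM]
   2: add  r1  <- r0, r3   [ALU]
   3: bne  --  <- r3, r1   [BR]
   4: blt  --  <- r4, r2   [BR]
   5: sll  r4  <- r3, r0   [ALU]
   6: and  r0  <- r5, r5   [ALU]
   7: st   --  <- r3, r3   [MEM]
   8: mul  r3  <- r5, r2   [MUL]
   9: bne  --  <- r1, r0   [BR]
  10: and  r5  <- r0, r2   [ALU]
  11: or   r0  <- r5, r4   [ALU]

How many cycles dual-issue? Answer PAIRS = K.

PAIRS = 4

0. st @i0  | no-port MEM/MEM
1. ld;add @i1&i2  | dual
2. bne @i3  | no-port BR/BR
3. blt;sll @i4&i5  | dual
4. and;st @i6&i7  | dual
5. mul;bne @i8&i9  | dual
6. and @i10  | RAW r5
7. or @i11  | tail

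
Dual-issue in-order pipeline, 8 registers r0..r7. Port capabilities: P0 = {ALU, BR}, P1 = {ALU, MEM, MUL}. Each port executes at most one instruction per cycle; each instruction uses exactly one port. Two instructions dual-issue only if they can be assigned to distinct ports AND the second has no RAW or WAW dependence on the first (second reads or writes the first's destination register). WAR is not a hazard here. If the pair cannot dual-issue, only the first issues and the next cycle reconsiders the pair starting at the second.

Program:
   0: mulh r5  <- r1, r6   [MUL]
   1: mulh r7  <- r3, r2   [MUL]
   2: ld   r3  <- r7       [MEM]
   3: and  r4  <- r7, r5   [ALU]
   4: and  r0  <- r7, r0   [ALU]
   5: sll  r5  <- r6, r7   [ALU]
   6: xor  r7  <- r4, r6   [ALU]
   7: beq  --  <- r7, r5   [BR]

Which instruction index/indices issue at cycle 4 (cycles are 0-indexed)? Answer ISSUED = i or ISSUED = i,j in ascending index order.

  cy0 -> i0 (mulh.MUL) no-port MUL/MUL
  cy1 -> i1 (mulh.MUL) no-port MUL/MEM
  cy2 -> i2&i3 (ld.MEM/and.ALU) dual
  cy3 -> i4&i5 (and.ALU/sll.ALU) dual
  cy4 -> i6 (xor.ALU) RAW r7
  cy5 -> i7 (beq.BR) tail

ISSUED = 6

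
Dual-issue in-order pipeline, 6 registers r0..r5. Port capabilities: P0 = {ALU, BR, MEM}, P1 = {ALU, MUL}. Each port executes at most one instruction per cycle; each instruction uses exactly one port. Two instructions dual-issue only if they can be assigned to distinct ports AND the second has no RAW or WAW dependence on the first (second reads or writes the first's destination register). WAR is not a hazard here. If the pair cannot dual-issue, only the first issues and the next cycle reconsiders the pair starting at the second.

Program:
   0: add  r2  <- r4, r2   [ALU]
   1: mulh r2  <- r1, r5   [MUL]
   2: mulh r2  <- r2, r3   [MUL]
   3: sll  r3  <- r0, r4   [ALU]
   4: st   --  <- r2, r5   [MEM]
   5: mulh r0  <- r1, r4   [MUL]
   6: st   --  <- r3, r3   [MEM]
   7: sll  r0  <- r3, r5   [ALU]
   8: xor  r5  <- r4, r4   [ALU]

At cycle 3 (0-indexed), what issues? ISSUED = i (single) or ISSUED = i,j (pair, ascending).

ISSUED = 4,5

  cy0 -> i0 (add) WAW r2
  cy1 -> i1 (mulh) no-port MUL/MUL
  cy2 -> i2/i3 (mulh/sll) dual
  cy3 -> i4/i5 (st/mulh) dual
  cy4 -> i6/i7 (st/sll) dual
  cy5 -> i8 (xor) tail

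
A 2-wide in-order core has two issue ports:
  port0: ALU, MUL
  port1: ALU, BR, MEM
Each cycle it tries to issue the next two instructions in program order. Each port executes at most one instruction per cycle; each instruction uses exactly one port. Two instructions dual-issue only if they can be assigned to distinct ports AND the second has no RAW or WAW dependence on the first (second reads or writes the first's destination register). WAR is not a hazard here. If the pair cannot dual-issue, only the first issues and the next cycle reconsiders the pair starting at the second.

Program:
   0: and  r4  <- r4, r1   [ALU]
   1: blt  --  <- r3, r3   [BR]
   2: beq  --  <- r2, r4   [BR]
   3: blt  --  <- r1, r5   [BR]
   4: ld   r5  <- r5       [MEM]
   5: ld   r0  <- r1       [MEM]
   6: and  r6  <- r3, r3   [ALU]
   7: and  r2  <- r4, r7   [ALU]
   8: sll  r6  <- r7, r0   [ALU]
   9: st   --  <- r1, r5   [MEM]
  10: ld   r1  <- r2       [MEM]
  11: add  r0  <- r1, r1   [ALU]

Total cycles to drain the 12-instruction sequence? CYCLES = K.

t=0 i0&i1:and+blt ; 2-wide
t=1 i2:beq ; no-port BR/BR
t=2 i3:blt ; no-port BR/MEM
t=3 i4:ld ; no-port MEM/MEM
t=4 i5&i6:ld+and ; 2-wide
t=5 i7&i8:and+sll ; 2-wide
t=6 i9:st ; no-port MEM/MEM
t=7 i10:ld ; RAW r1
t=8 i11:add ; tail

CYCLES = 9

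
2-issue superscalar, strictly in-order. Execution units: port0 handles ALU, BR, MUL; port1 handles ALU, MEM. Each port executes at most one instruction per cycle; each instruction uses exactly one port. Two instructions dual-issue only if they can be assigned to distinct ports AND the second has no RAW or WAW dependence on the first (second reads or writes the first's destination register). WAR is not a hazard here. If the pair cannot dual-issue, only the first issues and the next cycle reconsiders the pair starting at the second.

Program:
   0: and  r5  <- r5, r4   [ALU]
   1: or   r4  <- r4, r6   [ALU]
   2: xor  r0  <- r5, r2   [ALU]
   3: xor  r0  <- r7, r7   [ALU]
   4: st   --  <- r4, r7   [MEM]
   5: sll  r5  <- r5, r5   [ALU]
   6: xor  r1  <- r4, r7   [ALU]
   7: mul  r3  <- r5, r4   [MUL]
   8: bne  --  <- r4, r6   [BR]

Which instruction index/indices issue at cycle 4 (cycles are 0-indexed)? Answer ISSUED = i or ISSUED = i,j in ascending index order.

  cy0 -> i0&i1 (and.ALU+or.ALU) pair
  cy1 -> i2 (xor.ALU) WAW r0
  cy2 -> i3&i4 (xor.ALU+st.MEM) pair
  cy3 -> i5&i6 (sll.ALU+xor.ALU) pair
  cy4 -> i7 (mul.MUL) no-port MUL/BR
  cy5 -> i8 (bne.BR) tail

ISSUED = 7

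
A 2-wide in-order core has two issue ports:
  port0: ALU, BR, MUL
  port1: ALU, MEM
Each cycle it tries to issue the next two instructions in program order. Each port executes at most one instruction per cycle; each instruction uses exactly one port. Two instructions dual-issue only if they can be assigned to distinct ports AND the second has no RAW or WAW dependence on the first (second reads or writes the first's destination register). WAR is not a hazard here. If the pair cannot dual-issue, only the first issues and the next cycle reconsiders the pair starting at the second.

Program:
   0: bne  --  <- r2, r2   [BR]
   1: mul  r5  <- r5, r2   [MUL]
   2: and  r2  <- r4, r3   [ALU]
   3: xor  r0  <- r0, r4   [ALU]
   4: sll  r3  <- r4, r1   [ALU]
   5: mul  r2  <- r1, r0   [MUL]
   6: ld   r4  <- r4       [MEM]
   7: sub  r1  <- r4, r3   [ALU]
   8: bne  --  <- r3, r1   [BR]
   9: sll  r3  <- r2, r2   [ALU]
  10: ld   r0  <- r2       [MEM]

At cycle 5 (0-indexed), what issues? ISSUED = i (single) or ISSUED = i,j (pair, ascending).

ISSUED = 8,9

#0 head=0: bne.BR i0 no-port BR/MUL
#1 head=1: mul.MUL+and.ALU i1/i2 2-wide
#2 head=3: xor.ALU+sll.ALU i3/i4 2-wide
#3 head=5: mul.MUL+ld.MEM i5/i6 2-wide
#4 head=7: sub.ALU i7 RAW r1
#5 head=8: bne.BR+sll.ALU i8/i9 2-wide
#6 head=10: ld.MEM i10 tail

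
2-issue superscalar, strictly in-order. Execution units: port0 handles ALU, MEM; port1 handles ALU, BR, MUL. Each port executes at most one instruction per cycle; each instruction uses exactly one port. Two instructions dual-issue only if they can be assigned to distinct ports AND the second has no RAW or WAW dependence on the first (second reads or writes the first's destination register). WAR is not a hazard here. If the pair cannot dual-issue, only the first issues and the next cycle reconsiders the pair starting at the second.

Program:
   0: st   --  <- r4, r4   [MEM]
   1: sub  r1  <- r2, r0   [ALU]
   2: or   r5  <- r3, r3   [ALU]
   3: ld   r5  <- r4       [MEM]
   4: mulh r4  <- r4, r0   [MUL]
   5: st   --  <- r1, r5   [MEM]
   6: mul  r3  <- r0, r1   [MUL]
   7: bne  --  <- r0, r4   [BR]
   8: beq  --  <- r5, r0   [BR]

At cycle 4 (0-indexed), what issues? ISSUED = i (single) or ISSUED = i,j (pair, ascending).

  cy0 -> i0&i1 (st sub) pair
  cy1 -> i2 (or) WAW r5
  cy2 -> i3&i4 (ld mulh) pair
  cy3 -> i5&i6 (st mul) pair
  cy4 -> i7 (bne) no-port BR/BR
  cy5 -> i8 (beq) tail

ISSUED = 7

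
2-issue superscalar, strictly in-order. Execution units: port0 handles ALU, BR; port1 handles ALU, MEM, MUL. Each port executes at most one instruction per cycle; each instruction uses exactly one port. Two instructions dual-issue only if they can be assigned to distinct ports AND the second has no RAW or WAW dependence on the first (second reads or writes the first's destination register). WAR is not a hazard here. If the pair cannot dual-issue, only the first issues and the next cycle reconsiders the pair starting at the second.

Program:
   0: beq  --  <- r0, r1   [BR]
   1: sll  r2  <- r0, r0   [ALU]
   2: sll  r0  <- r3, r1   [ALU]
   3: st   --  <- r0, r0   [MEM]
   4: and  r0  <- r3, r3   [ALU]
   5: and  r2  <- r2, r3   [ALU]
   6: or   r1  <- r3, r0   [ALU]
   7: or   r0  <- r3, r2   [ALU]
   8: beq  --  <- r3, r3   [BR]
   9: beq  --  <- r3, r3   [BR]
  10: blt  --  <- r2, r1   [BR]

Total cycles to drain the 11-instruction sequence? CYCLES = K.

[0] i0&i1  beq.BR/sll.ALU  -- dual
[1] i2  sll.ALU  -- RAW r0
[2] i3&i4  st.MEM/and.ALU  -- dual
[3] i5&i6  and.ALU/or.ALU  -- dual
[4] i7&i8  or.ALU/beq.BR  -- dual
[5] i9  beq.BR  -- no-port BR/BR
[6] i10  blt.BR  -- tail

CYCLES = 7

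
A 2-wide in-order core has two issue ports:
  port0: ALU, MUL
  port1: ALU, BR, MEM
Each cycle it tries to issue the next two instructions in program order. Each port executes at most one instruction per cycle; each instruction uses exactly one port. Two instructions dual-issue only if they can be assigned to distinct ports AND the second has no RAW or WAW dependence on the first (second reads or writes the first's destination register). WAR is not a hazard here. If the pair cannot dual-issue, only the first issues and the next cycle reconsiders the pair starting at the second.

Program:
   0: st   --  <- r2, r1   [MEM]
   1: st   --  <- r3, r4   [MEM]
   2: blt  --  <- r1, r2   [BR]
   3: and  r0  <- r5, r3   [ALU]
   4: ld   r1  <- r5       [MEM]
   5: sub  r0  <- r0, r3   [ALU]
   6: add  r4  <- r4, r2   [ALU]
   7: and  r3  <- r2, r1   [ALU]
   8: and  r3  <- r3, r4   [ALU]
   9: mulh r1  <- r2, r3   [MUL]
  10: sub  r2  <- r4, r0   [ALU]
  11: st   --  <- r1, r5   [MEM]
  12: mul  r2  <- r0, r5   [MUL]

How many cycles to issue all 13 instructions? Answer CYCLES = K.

  cy0 -> i0 (st) no-port MEM/MEM
  cy1 -> i1 (st) no-port MEM/BR
  cy2 -> i2&i3 (blt and) 2-wide
  cy3 -> i4&i5 (ld sub) 2-wide
  cy4 -> i6&i7 (add and) 2-wide
  cy5 -> i8 (and) RAW r3
  cy6 -> i9&i10 (mulh sub) 2-wide
  cy7 -> i11&i12 (st mul) 2-wide

CYCLES = 8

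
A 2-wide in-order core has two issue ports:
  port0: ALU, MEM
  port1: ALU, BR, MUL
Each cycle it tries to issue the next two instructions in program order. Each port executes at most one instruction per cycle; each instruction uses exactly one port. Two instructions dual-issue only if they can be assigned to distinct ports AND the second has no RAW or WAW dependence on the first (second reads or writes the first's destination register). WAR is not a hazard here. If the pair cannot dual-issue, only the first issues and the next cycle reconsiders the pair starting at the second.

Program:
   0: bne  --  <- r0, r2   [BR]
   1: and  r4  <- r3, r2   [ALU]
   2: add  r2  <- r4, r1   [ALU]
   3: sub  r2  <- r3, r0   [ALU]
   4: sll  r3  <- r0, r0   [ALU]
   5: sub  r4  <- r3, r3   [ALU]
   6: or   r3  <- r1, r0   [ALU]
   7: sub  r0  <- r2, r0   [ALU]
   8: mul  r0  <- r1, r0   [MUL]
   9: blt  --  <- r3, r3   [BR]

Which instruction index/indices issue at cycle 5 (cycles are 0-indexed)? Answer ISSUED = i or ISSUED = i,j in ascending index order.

c0: i0,i1 bne.BR/and.ALU  pair
c1: i2 add.ALU  WAW r2
c2: i3,i4 sub.ALU/sll.ALU  pair
c3: i5,i6 sub.ALU/or.ALU  pair
c4: i7 sub.ALU  RAW+WAW r0
c5: i8 mul.MUL  no-port MUL/BR
c6: i9 blt.BR  tail

ISSUED = 8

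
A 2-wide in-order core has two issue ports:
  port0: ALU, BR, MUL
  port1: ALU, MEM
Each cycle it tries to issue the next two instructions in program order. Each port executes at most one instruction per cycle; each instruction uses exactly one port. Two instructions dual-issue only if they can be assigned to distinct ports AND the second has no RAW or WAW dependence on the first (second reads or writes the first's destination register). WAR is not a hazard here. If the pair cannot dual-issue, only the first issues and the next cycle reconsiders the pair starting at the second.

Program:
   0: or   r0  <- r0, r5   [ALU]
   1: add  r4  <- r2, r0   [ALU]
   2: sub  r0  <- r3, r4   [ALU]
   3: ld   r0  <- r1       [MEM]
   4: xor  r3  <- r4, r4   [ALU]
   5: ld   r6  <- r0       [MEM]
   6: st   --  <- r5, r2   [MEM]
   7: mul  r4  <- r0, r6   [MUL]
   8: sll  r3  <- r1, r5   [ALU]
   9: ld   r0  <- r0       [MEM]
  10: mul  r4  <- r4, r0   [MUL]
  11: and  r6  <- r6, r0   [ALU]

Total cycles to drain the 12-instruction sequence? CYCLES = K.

CYCLES = 8

t=0 i0:or.ALU ; RAW r0
t=1 i1:add.ALU ; RAW r4
t=2 i2:sub.ALU ; WAW r0
t=3 i3&i4:ld.MEM+xor.ALU ; dual
t=4 i5:ld.MEM ; no-port MEM/MEM
t=5 i6&i7:st.MEM+mul.MUL ; dual
t=6 i8&i9:sll.ALU+ld.MEM ; dual
t=7 i10&i11:mul.MUL+and.ALU ; dual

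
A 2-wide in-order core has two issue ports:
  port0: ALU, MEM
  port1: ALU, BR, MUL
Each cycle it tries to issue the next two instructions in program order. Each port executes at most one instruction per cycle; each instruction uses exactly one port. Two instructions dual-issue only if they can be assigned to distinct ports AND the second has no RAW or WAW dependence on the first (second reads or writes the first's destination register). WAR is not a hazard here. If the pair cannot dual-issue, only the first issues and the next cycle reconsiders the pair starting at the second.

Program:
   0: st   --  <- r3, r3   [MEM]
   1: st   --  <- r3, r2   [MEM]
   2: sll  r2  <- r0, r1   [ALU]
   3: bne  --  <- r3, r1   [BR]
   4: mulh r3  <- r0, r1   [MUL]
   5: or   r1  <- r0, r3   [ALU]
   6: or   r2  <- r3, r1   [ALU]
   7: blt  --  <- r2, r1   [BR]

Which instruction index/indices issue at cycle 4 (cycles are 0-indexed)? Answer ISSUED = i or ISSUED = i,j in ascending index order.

t=0 i0:st ; no-port MEM/MEM
t=1 i1/i2:st sll ; pair
t=2 i3:bne ; no-port BR/MUL
t=3 i4:mulh ; RAW r3
t=4 i5:or ; RAW r1
t=5 i6:or ; RAW r2
t=6 i7:blt ; tail

ISSUED = 5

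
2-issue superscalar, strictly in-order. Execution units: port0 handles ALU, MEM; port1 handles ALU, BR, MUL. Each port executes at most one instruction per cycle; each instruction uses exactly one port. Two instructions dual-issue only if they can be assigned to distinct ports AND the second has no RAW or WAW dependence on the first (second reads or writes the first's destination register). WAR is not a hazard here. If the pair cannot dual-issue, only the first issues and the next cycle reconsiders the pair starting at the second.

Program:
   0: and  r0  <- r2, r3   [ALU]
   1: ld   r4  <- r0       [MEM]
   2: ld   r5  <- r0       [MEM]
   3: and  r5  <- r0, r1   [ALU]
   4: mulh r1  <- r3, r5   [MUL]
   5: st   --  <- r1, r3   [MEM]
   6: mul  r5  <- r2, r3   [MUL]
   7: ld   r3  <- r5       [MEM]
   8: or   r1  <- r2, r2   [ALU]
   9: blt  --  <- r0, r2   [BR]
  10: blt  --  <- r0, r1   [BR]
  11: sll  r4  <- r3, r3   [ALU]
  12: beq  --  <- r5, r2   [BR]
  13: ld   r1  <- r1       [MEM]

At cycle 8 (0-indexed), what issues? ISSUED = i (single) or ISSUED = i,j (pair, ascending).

ISSUED = 10,11

c0: i0 and  RAW r0
c1: i1 ld  no-port MEM/MEM
c2: i2 ld  WAW r5
c3: i3 and  RAW r5
c4: i4 mulh  RAW r1
c5: i5+i6 st+mul  pair
c6: i7+i8 ld+or  pair
c7: i9 blt  no-port BR/BR
c8: i10+i11 blt+sll  pair
c9: i12+i13 beq+ld  pair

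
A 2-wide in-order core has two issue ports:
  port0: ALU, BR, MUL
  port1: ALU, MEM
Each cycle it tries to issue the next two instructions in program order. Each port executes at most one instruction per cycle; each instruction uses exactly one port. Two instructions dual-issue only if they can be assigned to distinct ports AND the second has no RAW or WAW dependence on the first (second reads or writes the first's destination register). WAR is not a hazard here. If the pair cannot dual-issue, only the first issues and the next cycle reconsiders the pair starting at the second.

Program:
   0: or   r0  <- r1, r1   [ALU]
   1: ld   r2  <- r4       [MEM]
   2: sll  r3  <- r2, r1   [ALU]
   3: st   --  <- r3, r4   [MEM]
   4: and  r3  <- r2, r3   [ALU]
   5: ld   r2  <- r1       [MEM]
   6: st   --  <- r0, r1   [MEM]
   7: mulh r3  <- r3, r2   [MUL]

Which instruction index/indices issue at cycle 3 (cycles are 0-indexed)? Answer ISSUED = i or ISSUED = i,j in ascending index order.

ISSUED = 5

c0: i0&i1 or.ALU/ld.MEM  dual
c1: i2 sll.ALU  RAW r3
c2: i3&i4 st.MEM/and.ALU  dual
c3: i5 ld.MEM  no-port MEM/MEM
c4: i6&i7 st.MEM/mulh.MUL  dual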